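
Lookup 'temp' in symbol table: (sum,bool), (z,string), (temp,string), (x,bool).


Lookup 'temp' → type string


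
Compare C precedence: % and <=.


'%' is multiplicative (level 10); '<=' is relational (level 7)
Higher level binds tighter
'%' has higher precedence than '<='


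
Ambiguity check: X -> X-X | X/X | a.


'a-a/a' has two parse trees (no precedence encoded between - and /)
Ambiguous


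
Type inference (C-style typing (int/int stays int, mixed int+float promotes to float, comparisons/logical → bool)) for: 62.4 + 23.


Operand types: float + int
Rule: mixed int/float promotes to float; int/int stays int
Result type: float


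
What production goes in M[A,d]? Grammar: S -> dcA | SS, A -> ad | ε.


For [A, d]: ε is nullable and 'd' ∈ FOLLOW(A)
Entry: A -> ε


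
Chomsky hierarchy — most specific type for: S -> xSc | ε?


Single nonterminal LHS, but x^n c^n is not regular
Classification: Type 2 (Context-Free)


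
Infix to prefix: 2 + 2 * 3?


'*' binds tighter: tree is (+ 2 (* 2 3))
Prefix: + 2 * 2 3


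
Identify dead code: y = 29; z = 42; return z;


y is assigned but never read
Dead: 'y = 29'


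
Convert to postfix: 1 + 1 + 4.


Left to right (same or higher precedence on left)
Postfix: 1 1 + 4 +


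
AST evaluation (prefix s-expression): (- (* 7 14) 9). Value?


Evaluate inner: (* 7 14) = 98
Evaluate root: (- 98 9) = 89
Result: 89


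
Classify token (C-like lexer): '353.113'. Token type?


Pattern: digits with a decimal point
Type: FLOAT_LITERAL


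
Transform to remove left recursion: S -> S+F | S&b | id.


Left-recursive alternatives: S+F, S&b; non-recursive: id
Introduce S': S -> idS', S' -> +FS' | &bS' | ε


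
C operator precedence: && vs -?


'-' is additive (level 9); '&&' is logical AND (level 2)
Higher level binds tighter
'-' has higher precedence than '&&'


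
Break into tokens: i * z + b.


Scan left to right, longest-match per lexeme
Tokens: ID(i), OP(*), ID(z), OP(+), ID(b)


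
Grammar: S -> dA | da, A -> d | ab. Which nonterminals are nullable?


A nonterminal is nullable iff some alternative derives ε (directly, or every symbol in it is nullable)
Nullable: {}


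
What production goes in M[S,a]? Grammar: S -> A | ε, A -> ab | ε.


For [S, a]: 'a' ∈ FIRST(A)
Entry: S -> A


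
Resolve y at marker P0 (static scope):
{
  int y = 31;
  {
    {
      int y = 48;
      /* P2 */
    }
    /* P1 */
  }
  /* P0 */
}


y declared in the same block as P0
y = 31


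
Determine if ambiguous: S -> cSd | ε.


balanced c^n…d^n: each string has a unique parse
Unambiguous


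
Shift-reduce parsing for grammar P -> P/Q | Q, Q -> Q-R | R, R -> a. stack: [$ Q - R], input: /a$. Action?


handle 'Q-R' on top
Action: reduce (Q -> Q-R)


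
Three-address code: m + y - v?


Break into single-operator statements:
t1 = m + y
t2 = t1 - v


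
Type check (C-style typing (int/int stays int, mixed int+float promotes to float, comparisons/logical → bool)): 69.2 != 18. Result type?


Operand types: float != int
Rule: comparison yields bool
Result type: bool


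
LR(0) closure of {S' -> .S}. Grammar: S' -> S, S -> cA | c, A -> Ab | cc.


Start: S' -> .S
For each item with dot before a nonterminal B, add B -> .γ for every B-production
Closure: [S' -> .S, S -> .cA, S -> .c]


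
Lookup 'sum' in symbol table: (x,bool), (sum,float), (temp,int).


Lookup 'sum' → type float


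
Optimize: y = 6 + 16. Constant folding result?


6 + 16 = 22 at compile time
Optimized: y = 22


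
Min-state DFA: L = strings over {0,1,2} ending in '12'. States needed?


Track the longest suffix of input matching a prefix of '12': 3 classes (prefixes of length 0..2)
Minimal DFA: 3 states


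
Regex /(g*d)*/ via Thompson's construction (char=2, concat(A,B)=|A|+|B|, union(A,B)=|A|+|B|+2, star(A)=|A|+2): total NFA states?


Syntax tree has 2 char leaf(s), 0 union(s), 2 star(s)
chars contribute 2×2 = 4; each union adds +2; each star adds +2
Total: 4 + 0 + 4 = 8 states


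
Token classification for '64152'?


Pattern: digits only
Type: INTEGER_LITERAL


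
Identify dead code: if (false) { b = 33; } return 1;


condition is constant false, so the whole block is unreachable
Dead: 'if (false) { b = 33; }'


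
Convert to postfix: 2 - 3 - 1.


Left to right (same or higher precedence on left)
Postfix: 2 3 - 1 -


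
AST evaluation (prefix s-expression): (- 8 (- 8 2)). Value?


Evaluate inner: (- 8 2) = 6
Evaluate root: (- 8 6) = 2
Result: 2


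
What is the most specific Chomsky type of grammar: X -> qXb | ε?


Single nonterminal LHS, but q^n b^n is not regular
Classification: Type 2 (Context-Free)


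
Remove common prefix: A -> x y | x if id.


Common prefix: 'x'
Factored: A -> x A', A' -> y | if id


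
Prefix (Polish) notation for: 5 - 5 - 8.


left-to-right (same/higher precedence on left): tree is (- (- 5 5) 8)
Prefix: - - 5 5 8


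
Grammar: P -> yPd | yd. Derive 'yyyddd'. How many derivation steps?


Derivation: P => yPd => yyPdd => yyyddd
Steps: 3


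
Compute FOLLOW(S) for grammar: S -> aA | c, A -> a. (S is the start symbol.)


$ ∈ FOLLOW(S). For each A -> αBβ: add FIRST(β)\{ε} to FOLLOW(B); if β nullable, add FOLLOW(A).
FOLLOW(S) = {$}


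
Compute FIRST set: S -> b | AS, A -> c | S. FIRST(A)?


Per alternative of A: FIRST(c) = {c}; FIRST(S) = {b, c}
FIRST(A) = {b, c}


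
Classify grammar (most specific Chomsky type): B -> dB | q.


Right-linear: every RHS is a terminal or a terminal followed by one nonterminal
Classification: Type 3 (Regular)


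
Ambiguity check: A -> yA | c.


right-linear, alternatives start with distinct terminals 'y' vs 'c': unique leftmost derivation
Unambiguous


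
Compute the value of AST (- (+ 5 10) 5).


Evaluate inner: (+ 5 10) = 15
Evaluate root: (- 15 5) = 10
Result: 10


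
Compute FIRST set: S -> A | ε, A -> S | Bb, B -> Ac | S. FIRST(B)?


Per alternative of B: FIRST(Ac) = {b, c}; FIRST(S) = {b, c, ε}
FIRST(B) = {b, c, ε}


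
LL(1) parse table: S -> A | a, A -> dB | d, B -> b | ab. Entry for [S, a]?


For [S, a]: 'a' ∈ FIRST(a)
Entry: S -> a


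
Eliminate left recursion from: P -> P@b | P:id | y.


Left-recursive alternatives: P@b, P:id; non-recursive: y
Introduce P': P -> yP', P' -> @bP' | :idP' | ε


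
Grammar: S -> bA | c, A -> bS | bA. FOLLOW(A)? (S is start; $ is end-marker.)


$ ∈ FOLLOW(S). For each A -> αBβ: add FIRST(β)\{ε} to FOLLOW(B); if β nullable, add FOLLOW(A).
FOLLOW(A) = {$}


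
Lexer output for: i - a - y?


Scan left to right, longest-match per lexeme
Tokens: ID(i), OP(-), ID(a), OP(-), ID(y)


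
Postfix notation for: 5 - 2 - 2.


Left to right (same or higher precedence on left)
Postfix: 5 2 - 2 -


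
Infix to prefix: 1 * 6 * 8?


left-to-right (same/higher precedence on left): tree is (* (* 1 6) 8)
Prefix: * * 1 6 8


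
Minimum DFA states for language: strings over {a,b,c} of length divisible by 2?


Track length mod 2: states 0..1, accept at 0
Minimal DFA: 2 states


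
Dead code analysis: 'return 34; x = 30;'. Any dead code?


statement follows a return and is unreachable
Dead: 'x = 30'


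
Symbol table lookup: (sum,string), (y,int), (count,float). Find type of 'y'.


Lookup 'y' → type int


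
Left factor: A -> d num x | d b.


Common prefix: 'd'
Factored: A -> d A', A' -> num x | b


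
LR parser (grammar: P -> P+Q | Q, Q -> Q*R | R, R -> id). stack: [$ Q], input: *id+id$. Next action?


shift '*' to continue Q -> Q*R
Action: shift


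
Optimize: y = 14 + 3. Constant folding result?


14 + 3 = 17 at compile time
Optimized: y = 17


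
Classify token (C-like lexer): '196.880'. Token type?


Pattern: digits with a decimal point
Type: FLOAT_LITERAL


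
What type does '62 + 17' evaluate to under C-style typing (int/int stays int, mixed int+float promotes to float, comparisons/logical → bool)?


Operand types: int + int
Rule: mixed int/float promotes to float; int/int stays int
Result type: int


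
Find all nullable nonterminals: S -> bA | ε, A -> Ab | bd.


A nonterminal is nullable iff some alternative derives ε (directly, or every symbol in it is nullable)
Nullable: {S}


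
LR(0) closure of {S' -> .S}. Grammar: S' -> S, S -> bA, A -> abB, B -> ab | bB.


Start: S' -> .S
For each item with dot before a nonterminal B, add B -> .γ for every B-production
Closure: [S' -> .S, S -> .bA]


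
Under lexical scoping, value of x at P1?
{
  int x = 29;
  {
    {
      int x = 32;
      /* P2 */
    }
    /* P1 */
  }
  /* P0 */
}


P1's block does not declare x; resolves to the enclosing declaration at depth 0
x = 29


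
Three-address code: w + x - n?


Break into single-operator statements:
t1 = w + x
t2 = t1 - n


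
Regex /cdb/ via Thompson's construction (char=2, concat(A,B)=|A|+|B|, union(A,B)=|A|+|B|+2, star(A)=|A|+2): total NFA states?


Syntax tree has 3 char leaf(s), 0 union(s), 0 star(s)
chars contribute 3×2 = 6; each union adds +2; each star adds +2
Total: 6 + 0 + 0 = 6 states


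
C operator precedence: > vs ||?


'>' is relational (level 7); '||' is logical OR (level 1)
Higher level binds tighter
'>' has higher precedence than '||'


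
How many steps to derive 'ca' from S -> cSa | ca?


Derivation: S => ca
Steps: 1


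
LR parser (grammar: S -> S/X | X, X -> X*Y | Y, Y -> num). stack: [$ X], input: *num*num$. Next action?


shift '*' to continue X -> X*Y
Action: shift


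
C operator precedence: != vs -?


'-' is additive (level 9); '!=' is equality (level 6)
Higher level binds tighter
'-' has higher precedence than '!='


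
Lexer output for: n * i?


Scan left to right, longest-match per lexeme
Tokens: ID(n), OP(*), ID(i)


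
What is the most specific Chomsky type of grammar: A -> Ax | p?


Left-linear: every RHS is a terminal or one nonterminal followed by a terminal
Classification: Type 3 (Regular)


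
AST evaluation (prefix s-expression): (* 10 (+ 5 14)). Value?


Evaluate inner: (+ 5 14) = 19
Evaluate root: (* 10 19) = 190
Result: 190


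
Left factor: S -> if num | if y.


Common prefix: 'if'
Factored: S -> if S', S' -> num | y


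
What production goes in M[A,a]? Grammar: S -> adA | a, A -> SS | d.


For [A, a]: 'a' ∈ FIRST(SS)
Entry: A -> SS


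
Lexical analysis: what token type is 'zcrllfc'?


Pattern: letter/underscore followed by alphanumerics, not a keyword
Type: IDENTIFIER


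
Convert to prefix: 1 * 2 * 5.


left-to-right (same/higher precedence on left): tree is (* (* 1 2) 5)
Prefix: * * 1 2 5


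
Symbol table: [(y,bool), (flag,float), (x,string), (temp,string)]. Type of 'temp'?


Lookup 'temp' → type string


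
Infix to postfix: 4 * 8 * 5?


Left to right (same or higher precedence on left)
Postfix: 4 8 * 5 *


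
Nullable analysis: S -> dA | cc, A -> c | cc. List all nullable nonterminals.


A nonterminal is nullable iff some alternative derives ε (directly, or every symbol in it is nullable)
Nullable: {}


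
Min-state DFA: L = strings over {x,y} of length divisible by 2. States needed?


Track length mod 2: states 0..1, accept at 0
Minimal DFA: 2 states


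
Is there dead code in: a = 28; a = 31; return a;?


first assignment to a is overwritten before any read
Dead: 'a = 28'


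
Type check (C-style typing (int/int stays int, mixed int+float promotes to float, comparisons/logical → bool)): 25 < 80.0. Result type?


Operand types: int < float
Rule: comparison yields bool
Result type: bool


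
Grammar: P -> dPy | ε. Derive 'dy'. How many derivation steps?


Derivation: P => dPy => dy
Steps: 2


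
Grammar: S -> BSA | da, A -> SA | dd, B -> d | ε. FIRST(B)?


Per alternative of B: FIRST(d) = {d}; FIRST(ε) = {ε}
FIRST(B) = {d, ε}


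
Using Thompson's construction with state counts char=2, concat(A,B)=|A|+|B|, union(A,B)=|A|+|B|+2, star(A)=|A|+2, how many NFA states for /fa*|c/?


Syntax tree has 3 char leaf(s), 1 union(s), 1 star(s)
chars contribute 3×2 = 6; each union adds +2; each star adds +2
Total: 6 + 2 + 2 = 10 states


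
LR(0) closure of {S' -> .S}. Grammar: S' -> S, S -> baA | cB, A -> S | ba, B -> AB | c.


Start: S' -> .S
For each item with dot before a nonterminal B, add B -> .γ for every B-production
Closure: [S' -> .S, S -> .baA, S -> .cB]


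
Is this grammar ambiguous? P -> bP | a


right-linear, alternatives start with distinct terminals 'b' vs 'a': unique leftmost derivation
Unambiguous


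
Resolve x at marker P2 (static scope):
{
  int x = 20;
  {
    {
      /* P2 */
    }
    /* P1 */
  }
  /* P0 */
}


P2's block does not declare x; resolves to the enclosing declaration at depth 0
x = 20


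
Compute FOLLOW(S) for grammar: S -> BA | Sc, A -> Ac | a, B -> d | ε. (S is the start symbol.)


$ ∈ FOLLOW(S). For each A -> αBβ: add FIRST(β)\{ε} to FOLLOW(B); if β nullable, add FOLLOW(A).
FOLLOW(S) = {$, c}


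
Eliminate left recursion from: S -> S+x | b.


Left-recursive alternatives: S+x; non-recursive: b
Introduce S': S -> bS', S' -> +xS' | ε


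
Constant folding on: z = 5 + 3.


5 + 3 = 8 at compile time
Optimized: z = 8


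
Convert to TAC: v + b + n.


Break into single-operator statements:
t1 = v + b
t2 = t1 + n


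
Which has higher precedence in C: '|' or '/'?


'/' is multiplicative (level 10); '|' is bitwise OR (level 3)
Higher level binds tighter
'/' has higher precedence than '|'


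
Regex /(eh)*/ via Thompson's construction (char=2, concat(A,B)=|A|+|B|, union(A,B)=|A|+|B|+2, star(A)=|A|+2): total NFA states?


Syntax tree has 2 char leaf(s), 0 union(s), 1 star(s)
chars contribute 2×2 = 4; each union adds +2; each star adds +2
Total: 4 + 0 + 2 = 6 states


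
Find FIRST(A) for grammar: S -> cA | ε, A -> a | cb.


Per alternative of A: FIRST(a) = {a}; FIRST(cb) = {c}
FIRST(A) = {a, c}


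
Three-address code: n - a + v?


Break into single-operator statements:
t1 = n - a
t2 = t1 + v


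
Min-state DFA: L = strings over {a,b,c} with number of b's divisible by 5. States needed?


Track (count of b) mod 5: states 0..4, accept at 0
Minimal DFA: 5 states


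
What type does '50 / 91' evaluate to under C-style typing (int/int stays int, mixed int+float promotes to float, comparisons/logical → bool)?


Operand types: int / int
Rule: mixed int/float promotes to float; int/int stays int
Result type: int


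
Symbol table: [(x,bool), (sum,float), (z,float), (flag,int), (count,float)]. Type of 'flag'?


Lookup 'flag' → type int


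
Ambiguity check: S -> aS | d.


right-linear, alternatives start with distinct terminals 'a' vs 'd': unique leftmost derivation
Unambiguous


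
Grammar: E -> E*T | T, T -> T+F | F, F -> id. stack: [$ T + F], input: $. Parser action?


handle 'T+F' on top
Action: reduce (T -> T+F)


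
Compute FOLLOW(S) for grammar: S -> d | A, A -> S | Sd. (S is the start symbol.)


$ ∈ FOLLOW(S). For each A -> αBβ: add FIRST(β)\{ε} to FOLLOW(B); if β nullable, add FOLLOW(A).
FOLLOW(S) = {$, d}


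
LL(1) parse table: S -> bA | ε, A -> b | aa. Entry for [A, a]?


For [A, a]: 'a' ∈ FIRST(aa)
Entry: A -> aa


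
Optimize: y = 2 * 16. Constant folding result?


2 * 16 = 32 at compile time
Optimized: y = 32


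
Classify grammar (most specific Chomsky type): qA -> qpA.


LHS has context (more than one symbol) and |LHS| ≤ |RHS|
Classification: Type 1 (Context-Sensitive)


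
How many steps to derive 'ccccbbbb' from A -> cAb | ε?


Derivation: A => cAb => ccAbb => cccAbbb => ccccAbbbb => ccccbbbb
Steps: 5


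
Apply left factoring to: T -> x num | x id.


Common prefix: 'x'
Factored: T -> x T', T' -> num | id


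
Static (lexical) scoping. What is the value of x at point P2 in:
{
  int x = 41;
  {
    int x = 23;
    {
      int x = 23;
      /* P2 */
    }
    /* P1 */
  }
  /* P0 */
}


x declared in the same block as P2
x = 23


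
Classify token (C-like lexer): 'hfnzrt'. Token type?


Pattern: letter/underscore followed by alphanumerics, not a keyword
Type: IDENTIFIER


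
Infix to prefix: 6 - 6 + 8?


left-to-right (same/higher precedence on left): tree is (+ (- 6 6) 8)
Prefix: + - 6 6 8


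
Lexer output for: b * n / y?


Scan left to right, longest-match per lexeme
Tokens: ID(b), OP(*), ID(n), OP(/), ID(y)


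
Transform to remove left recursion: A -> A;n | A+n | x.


Left-recursive alternatives: A;n, A+n; non-recursive: x
Introduce A': A -> xA', A' -> ;nA' | +nA' | ε


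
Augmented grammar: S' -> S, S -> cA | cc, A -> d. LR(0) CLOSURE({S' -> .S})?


Start: S' -> .S
For each item with dot before a nonterminal B, add B -> .γ for every B-production
Closure: [S' -> .S, S -> .cA, S -> .cc]


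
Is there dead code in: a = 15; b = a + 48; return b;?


a is read by b's definition; b is returned
No dead code


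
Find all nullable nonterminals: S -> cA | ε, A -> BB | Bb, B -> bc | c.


A nonterminal is nullable iff some alternative derives ε (directly, or every symbol in it is nullable)
Nullable: {S}


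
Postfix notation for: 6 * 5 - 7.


Left to right (same or higher precedence on left)
Postfix: 6 5 * 7 -


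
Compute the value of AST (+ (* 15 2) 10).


Evaluate inner: (* 15 2) = 30
Evaluate root: (+ 30 10) = 40
Result: 40


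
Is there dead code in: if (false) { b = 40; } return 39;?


condition is constant false, so the whole block is unreachable
Dead: 'if (false) { b = 40; }'


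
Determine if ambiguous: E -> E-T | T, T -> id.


precedence layered via separate nonterminal T: deterministic
Unambiguous


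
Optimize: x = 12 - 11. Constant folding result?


12 - 11 = 1 at compile time
Optimized: x = 1


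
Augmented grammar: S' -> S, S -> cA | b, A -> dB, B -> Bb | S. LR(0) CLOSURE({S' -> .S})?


Start: S' -> .S
For each item with dot before a nonterminal B, add B -> .γ for every B-production
Closure: [S' -> .S, S -> .cA, S -> .b]


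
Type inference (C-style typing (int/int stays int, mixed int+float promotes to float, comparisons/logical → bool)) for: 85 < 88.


Operand types: int < int
Rule: comparison yields bool
Result type: bool


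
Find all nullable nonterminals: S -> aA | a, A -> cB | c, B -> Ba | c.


A nonterminal is nullable iff some alternative derives ε (directly, or every symbol in it is nullable)
Nullable: {}


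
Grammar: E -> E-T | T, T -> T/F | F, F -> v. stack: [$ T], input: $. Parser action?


lookahead ∉ {/} so T won't extend; reduce E -> T
Action: reduce (E -> T)


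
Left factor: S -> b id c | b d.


Common prefix: 'b'
Factored: S -> b S', S' -> id c | d


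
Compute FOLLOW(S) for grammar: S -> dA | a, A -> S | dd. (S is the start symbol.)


$ ∈ FOLLOW(S). For each A -> αBβ: add FIRST(β)\{ε} to FOLLOW(B); if β nullable, add FOLLOW(A).
FOLLOW(S) = {$}


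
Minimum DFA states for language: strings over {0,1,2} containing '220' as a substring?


KMP-style automaton: 3 progress states + 1 absorbing accept = 4
Minimal DFA: 4 states


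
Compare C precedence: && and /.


'/' is multiplicative (level 10); '&&' is logical AND (level 2)
Higher level binds tighter
'/' has higher precedence than '&&'


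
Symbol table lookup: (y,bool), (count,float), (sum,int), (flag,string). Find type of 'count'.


Lookup 'count' → type float


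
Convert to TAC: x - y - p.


Break into single-operator statements:
t1 = x - y
t2 = t1 - p


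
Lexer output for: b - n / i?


Scan left to right, longest-match per lexeme
Tokens: ID(b), OP(-), ID(n), OP(/), ID(i)


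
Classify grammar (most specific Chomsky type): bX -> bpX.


LHS has context (more than one symbol) and |LHS| ≤ |RHS|
Classification: Type 1 (Context-Sensitive)


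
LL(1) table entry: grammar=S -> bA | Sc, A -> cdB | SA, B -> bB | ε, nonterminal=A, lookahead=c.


For [A, c]: 'c' ∈ FIRST(cdB)
Entry: A -> cdB


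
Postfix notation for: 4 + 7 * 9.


* has higher precedence, evaluate 7*9 first
Postfix: 4 7 9 * +


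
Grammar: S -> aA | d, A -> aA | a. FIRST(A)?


Per alternative of A: FIRST(aA) = {a}; FIRST(a) = {a}
FIRST(A) = {a}


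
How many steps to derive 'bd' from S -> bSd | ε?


Derivation: S => bSd => bd
Steps: 2


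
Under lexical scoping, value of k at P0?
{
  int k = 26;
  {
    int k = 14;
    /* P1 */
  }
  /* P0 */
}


k declared in the same block as P0
k = 26


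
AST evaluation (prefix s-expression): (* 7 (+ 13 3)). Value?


Evaluate inner: (+ 13 3) = 16
Evaluate root: (* 7 16) = 112
Result: 112


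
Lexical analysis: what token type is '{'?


Pattern: delimiter/punctuation
Type: PUNCTUATION


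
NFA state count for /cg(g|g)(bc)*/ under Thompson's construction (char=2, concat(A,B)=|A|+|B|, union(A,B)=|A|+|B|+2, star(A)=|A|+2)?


Syntax tree has 6 char leaf(s), 1 union(s), 1 star(s)
chars contribute 6×2 = 12; each union adds +2; each star adds +2
Total: 12 + 2 + 2 = 16 states


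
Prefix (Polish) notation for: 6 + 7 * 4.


'*' binds tighter: tree is (+ 6 (* 7 4))
Prefix: + 6 * 7 4


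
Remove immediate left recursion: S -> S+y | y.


Left-recursive alternatives: S+y; non-recursive: y
Introduce S': S -> yS', S' -> +yS' | ε


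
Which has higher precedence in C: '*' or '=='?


'*' is multiplicative (level 10); '==' is equality (level 6)
Higher level binds tighter
'*' has higher precedence than '=='


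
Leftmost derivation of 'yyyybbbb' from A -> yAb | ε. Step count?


Derivation: A => yAb => yyAbb => yyyAbbb => yyyyAbbbb => yyyybbbb
Steps: 5


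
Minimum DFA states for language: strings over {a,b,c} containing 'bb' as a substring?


KMP-style automaton: 2 progress states + 1 absorbing accept = 3
Minimal DFA: 3 states


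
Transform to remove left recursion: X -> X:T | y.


Left-recursive alternatives: X:T; non-recursive: y
Introduce X': X -> yX', X' -> :TX' | ε


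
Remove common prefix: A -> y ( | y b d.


Common prefix: 'y'
Factored: A -> y A', A' -> ( | b d


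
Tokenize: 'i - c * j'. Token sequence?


Scan left to right, longest-match per lexeme
Tokens: ID(i), OP(-), ID(c), OP(*), ID(j)


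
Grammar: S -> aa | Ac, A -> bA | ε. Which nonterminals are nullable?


A nonterminal is nullable iff some alternative derives ε (directly, or every symbol in it is nullable)
Nullable: {A}


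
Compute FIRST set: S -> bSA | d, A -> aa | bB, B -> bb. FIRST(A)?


Per alternative of A: FIRST(aa) = {a}; FIRST(bB) = {b}
FIRST(A) = {a, b}


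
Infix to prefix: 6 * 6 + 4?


left-to-right (same/higher precedence on left): tree is (+ (* 6 6) 4)
Prefix: + * 6 6 4


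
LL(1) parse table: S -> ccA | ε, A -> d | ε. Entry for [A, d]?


For [A, d]: 'd' ∈ FIRST(d)
Entry: A -> d


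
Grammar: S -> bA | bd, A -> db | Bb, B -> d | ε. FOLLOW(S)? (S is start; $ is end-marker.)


$ ∈ FOLLOW(S). For each A -> αBβ: add FIRST(β)\{ε} to FOLLOW(B); if β nullable, add FOLLOW(A).
FOLLOW(S) = {$}


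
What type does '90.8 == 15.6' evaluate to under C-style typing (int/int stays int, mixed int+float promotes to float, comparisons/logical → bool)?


Operand types: float == float
Rule: comparison yields bool
Result type: bool


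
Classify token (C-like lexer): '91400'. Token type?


Pattern: digits only
Type: INTEGER_LITERAL


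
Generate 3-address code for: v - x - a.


Break into single-operator statements:
t1 = v - x
t2 = t1 - a


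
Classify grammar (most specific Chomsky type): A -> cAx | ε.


Single nonterminal LHS, but c^n x^n is not regular
Classification: Type 2 (Context-Free)


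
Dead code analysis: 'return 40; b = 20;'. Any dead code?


statement follows a return and is unreachable
Dead: 'b = 20'


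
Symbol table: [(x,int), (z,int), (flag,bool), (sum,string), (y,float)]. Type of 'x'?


Lookup 'x' → type int


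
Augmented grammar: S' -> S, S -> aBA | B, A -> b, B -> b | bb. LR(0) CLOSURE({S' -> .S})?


Start: S' -> .S
For each item with dot before a nonterminal B, add B -> .γ for every B-production
Closure: [S' -> .S, S -> .aBA, S -> .B, B -> .b, B -> .bb]


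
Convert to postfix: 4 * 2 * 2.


Left to right (same or higher precedence on left)
Postfix: 4 2 * 2 *


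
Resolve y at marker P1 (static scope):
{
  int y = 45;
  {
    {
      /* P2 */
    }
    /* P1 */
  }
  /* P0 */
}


P1's block does not declare y; resolves to the enclosing declaration at depth 0
y = 45


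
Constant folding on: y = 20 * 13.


20 * 13 = 260 at compile time
Optimized: y = 260


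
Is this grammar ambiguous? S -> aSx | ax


balanced a^n…x^n: each string has a unique parse
Unambiguous


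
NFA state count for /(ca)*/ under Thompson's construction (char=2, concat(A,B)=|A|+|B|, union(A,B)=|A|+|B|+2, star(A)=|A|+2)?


Syntax tree has 2 char leaf(s), 0 union(s), 1 star(s)
chars contribute 2×2 = 4; each union adds +2; each star adds +2
Total: 4 + 0 + 2 = 6 states


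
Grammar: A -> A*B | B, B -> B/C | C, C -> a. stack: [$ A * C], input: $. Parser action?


'C' (not preceded by B/) is the handle for B -> C
Action: reduce (B -> C)


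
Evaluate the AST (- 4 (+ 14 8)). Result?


Evaluate inner: (+ 14 8) = 22
Evaluate root: (- 4 22) = -18
Result: -18


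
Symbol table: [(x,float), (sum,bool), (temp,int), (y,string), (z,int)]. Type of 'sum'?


Lookup 'sum' → type bool


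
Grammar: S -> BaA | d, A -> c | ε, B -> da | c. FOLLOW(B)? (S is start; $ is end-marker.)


$ ∈ FOLLOW(S). For each A -> αBβ: add FIRST(β)\{ε} to FOLLOW(B); if β nullable, add FOLLOW(A).
FOLLOW(B) = {a}


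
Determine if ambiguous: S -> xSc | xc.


balanced x^n…c^n: each string has a unique parse
Unambiguous


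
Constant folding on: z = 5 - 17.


5 - 17 = -12 at compile time
Optimized: z = -12


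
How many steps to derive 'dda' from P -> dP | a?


Derivation: P => dP => ddP => dda
Steps: 3


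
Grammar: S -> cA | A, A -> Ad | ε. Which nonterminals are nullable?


A nonterminal is nullable iff some alternative derives ε (directly, or every symbol in it is nullable)
Nullable: {A, S}


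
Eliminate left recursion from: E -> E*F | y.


Left-recursive alternatives: E*F; non-recursive: y
Introduce E': E -> yE', E' -> *FE' | ε


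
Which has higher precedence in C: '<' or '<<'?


'<<' is shift (level 8); '<' is relational (level 7)
Higher level binds tighter
'<<' has higher precedence than '<'


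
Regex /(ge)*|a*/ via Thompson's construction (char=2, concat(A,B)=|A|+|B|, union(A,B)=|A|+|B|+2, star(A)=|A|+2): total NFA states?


Syntax tree has 3 char leaf(s), 1 union(s), 2 star(s)
chars contribute 3×2 = 6; each union adds +2; each star adds +2
Total: 6 + 2 + 4 = 12 states


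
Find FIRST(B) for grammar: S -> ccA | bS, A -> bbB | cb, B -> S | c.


Per alternative of B: FIRST(S) = {b, c}; FIRST(c) = {c}
FIRST(B) = {b, c}


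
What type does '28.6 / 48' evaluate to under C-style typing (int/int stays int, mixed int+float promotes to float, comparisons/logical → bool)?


Operand types: float / int
Rule: mixed int/float promotes to float; int/int stays int
Result type: float


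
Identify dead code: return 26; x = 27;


statement follows a return and is unreachable
Dead: 'x = 27'


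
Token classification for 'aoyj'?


Pattern: letter/underscore followed by alphanumerics, not a keyword
Type: IDENTIFIER


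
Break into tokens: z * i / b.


Scan left to right, longest-match per lexeme
Tokens: ID(z), OP(*), ID(i), OP(/), ID(b)


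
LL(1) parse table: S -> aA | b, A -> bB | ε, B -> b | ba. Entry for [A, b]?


For [A, b]: 'b' ∈ FIRST(bB)
Entry: A -> bB


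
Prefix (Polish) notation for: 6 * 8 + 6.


left-to-right (same/higher precedence on left): tree is (+ (* 6 8) 6)
Prefix: + * 6 8 6


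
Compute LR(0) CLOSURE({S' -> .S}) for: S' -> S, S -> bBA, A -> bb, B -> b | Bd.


Start: S' -> .S
For each item with dot before a nonterminal B, add B -> .γ for every B-production
Closure: [S' -> .S, S -> .bBA]


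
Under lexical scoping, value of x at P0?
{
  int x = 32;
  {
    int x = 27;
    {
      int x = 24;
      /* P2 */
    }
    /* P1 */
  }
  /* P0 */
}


x declared in the same block as P0
x = 32


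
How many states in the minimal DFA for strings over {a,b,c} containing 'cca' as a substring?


KMP-style automaton: 3 progress states + 1 absorbing accept = 4
Minimal DFA: 4 states


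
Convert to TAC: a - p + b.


Break into single-operator statements:
t1 = a - p
t2 = t1 + b


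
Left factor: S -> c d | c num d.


Common prefix: 'c'
Factored: S -> c S', S' -> d | num d


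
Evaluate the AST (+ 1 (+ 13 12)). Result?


Evaluate inner: (+ 13 12) = 25
Evaluate root: (+ 1 25) = 26
Result: 26


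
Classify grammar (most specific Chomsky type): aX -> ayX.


LHS has context (more than one symbol) and |LHS| ≤ |RHS|
Classification: Type 1 (Context-Sensitive)


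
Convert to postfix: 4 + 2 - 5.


Left to right (same or higher precedence on left)
Postfix: 4 2 + 5 -


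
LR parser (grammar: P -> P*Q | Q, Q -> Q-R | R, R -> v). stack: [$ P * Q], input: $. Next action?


handle 'P*Q' on top; lookahead ∈ FOLLOW(P) = {*, $}
Action: reduce (P -> P*Q)


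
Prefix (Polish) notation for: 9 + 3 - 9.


left-to-right (same/higher precedence on left): tree is (- (+ 9 3) 9)
Prefix: - + 9 3 9


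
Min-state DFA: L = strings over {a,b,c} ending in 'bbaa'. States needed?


Track the longest suffix of input matching a prefix of 'bbaa': 5 classes (prefixes of length 0..4)
Minimal DFA: 5 states


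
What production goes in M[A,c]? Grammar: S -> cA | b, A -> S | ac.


For [A, c]: 'c' ∈ FIRST(S)
Entry: A -> S


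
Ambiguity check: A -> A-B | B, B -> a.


precedence layered via separate nonterminal B: deterministic
Unambiguous


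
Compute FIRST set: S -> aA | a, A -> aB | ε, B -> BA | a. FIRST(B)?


Per alternative of B: FIRST(BA) = {a}; FIRST(a) = {a}
FIRST(B) = {a}


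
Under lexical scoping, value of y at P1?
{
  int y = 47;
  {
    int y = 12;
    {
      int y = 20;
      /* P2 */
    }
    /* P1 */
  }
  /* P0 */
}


y declared in the same block as P1
y = 12


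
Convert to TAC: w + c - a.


Break into single-operator statements:
t1 = w + c
t2 = t1 - a


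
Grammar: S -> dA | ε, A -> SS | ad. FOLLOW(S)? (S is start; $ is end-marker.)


$ ∈ FOLLOW(S). For each A -> αBβ: add FIRST(β)\{ε} to FOLLOW(B); if β nullable, add FOLLOW(A).
FOLLOW(S) = {$, d}


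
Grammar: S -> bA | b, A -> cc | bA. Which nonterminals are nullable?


A nonterminal is nullable iff some alternative derives ε (directly, or every symbol in it is nullable)
Nullable: {}


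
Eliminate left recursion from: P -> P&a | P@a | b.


Left-recursive alternatives: P&a, P@a; non-recursive: b
Introduce P': P -> bP', P' -> &aP' | @aP' | ε


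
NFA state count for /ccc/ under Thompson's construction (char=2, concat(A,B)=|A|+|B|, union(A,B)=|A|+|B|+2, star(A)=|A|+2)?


Syntax tree has 3 char leaf(s), 0 union(s), 0 star(s)
chars contribute 3×2 = 6; each union adds +2; each star adds +2
Total: 6 + 0 + 0 = 6 states


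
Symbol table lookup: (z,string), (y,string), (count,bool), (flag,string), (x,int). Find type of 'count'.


Lookup 'count' → type bool


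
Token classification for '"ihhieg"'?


Pattern: double-quoted sequence
Type: STRING_LITERAL


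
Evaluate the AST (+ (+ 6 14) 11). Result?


Evaluate inner: (+ 6 14) = 20
Evaluate root: (+ 20 11) = 31
Result: 31


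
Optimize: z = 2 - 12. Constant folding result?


2 - 12 = -10 at compile time
Optimized: z = -10


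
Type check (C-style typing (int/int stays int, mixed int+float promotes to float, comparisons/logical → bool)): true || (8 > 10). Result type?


Operand types: bool || bool
Rule: logical operators take bool operands and yield bool
Result type: bool


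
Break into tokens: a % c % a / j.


Scan left to right, longest-match per lexeme
Tokens: ID(a), OP(%), ID(c), OP(%), ID(a), OP(/), ID(j)


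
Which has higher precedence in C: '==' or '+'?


'+' is additive (level 9); '==' is equality (level 6)
Higher level binds tighter
'+' has higher precedence than '=='


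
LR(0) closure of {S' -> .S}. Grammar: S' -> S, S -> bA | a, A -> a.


Start: S' -> .S
For each item with dot before a nonterminal B, add B -> .γ for every B-production
Closure: [S' -> .S, S -> .bA, S -> .a]


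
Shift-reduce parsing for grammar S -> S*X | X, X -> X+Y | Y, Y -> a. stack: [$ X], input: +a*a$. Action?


shift '+' to continue X -> X+Y
Action: shift


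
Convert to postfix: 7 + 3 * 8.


* has higher precedence, evaluate 3*8 first
Postfix: 7 3 8 * +


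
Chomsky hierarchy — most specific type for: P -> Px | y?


Left-linear: every RHS is a terminal or one nonterminal followed by a terminal
Classification: Type 3 (Regular)


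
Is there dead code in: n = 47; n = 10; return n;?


first assignment to n is overwritten before any read
Dead: 'n = 47'


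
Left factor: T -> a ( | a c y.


Common prefix: 'a'
Factored: T -> a T', T' -> ( | c y


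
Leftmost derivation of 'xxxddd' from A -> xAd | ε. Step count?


Derivation: A => xAd => xxAdd => xxxAddd => xxxddd
Steps: 4


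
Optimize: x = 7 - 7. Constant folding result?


7 - 7 = 0 at compile time
Optimized: x = 0


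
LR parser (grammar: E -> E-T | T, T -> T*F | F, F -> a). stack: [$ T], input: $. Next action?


lookahead ∉ {*} so T won't extend; reduce E -> T
Action: reduce (E -> T)


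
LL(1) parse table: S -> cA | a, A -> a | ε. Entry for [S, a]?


For [S, a]: 'a' ∈ FIRST(a)
Entry: S -> a


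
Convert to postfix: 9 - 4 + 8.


Left to right (same or higher precedence on left)
Postfix: 9 4 - 8 +


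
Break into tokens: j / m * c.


Scan left to right, longest-match per lexeme
Tokens: ID(j), OP(/), ID(m), OP(*), ID(c)


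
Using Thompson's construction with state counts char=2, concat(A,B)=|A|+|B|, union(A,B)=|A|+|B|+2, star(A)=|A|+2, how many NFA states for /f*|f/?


Syntax tree has 2 char leaf(s), 1 union(s), 1 star(s)
chars contribute 2×2 = 4; each union adds +2; each star adds +2
Total: 4 + 2 + 2 = 8 states


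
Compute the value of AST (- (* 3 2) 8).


Evaluate inner: (* 3 2) = 6
Evaluate root: (- 6 8) = -2
Result: -2


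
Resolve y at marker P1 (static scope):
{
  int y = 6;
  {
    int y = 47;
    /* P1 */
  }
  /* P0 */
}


y declared in the same block as P1
y = 47


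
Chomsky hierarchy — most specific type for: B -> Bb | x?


Left-linear: every RHS is a terminal or one nonterminal followed by a terminal
Classification: Type 3 (Regular)


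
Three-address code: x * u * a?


Break into single-operator statements:
t1 = x * u
t2 = t1 * a


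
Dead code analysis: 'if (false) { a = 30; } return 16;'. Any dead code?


condition is constant false, so the whole block is unreachable
Dead: 'if (false) { a = 30; }'


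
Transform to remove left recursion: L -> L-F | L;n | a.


Left-recursive alternatives: L-F, L;n; non-recursive: a
Introduce L': L -> aL', L' -> -FL' | ;nL' | ε


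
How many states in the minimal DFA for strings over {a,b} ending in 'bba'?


Track the longest suffix of input matching a prefix of 'bba': 4 classes (prefixes of length 0..3)
Minimal DFA: 4 states


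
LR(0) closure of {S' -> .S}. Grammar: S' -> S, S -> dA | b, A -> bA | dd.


Start: S' -> .S
For each item with dot before a nonterminal B, add B -> .γ for every B-production
Closure: [S' -> .S, S -> .dA, S -> .b]


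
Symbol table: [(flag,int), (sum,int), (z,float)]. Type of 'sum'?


Lookup 'sum' → type int


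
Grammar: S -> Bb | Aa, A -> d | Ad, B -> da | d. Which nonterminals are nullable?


A nonterminal is nullable iff some alternative derives ε (directly, or every symbol in it is nullable)
Nullable: {}


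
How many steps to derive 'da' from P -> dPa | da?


Derivation: P => da
Steps: 1


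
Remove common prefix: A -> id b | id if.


Common prefix: 'id'
Factored: A -> id A', A' -> b | if


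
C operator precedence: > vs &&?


'>' is relational (level 7); '&&' is logical AND (level 2)
Higher level binds tighter
'>' has higher precedence than '&&'


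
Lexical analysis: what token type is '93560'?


Pattern: digits only
Type: INTEGER_LITERAL


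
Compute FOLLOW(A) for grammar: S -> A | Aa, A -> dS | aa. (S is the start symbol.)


$ ∈ FOLLOW(S). For each A -> αBβ: add FIRST(β)\{ε} to FOLLOW(B); if β nullable, add FOLLOW(A).
FOLLOW(A) = {$, a}


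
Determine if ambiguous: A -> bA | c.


right-linear, alternatives start with distinct terminals 'b' vs 'c': unique leftmost derivation
Unambiguous


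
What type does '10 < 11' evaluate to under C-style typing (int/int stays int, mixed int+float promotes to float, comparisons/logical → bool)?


Operand types: int < int
Rule: comparison yields bool
Result type: bool


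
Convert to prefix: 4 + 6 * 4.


'*' binds tighter: tree is (+ 4 (* 6 4))
Prefix: + 4 * 6 4


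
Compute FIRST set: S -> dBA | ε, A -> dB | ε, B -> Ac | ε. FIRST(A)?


Per alternative of A: FIRST(dB) = {d}; FIRST(ε) = {ε}
FIRST(A) = {d, ε}


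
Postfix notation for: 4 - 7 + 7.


Left to right (same or higher precedence on left)
Postfix: 4 7 - 7 +


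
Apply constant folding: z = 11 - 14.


11 - 14 = -3 at compile time
Optimized: z = -3


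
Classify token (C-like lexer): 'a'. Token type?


Pattern: letter/underscore followed by alphanumerics, not a keyword
Type: IDENTIFIER


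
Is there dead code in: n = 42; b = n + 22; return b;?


n is read by b's definition; b is returned
No dead code


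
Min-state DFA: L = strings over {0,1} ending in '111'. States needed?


Track the longest suffix of input matching a prefix of '111': 4 classes (prefixes of length 0..3)
Minimal DFA: 4 states


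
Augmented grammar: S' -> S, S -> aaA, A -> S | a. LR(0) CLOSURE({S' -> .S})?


Start: S' -> .S
For each item with dot before a nonterminal B, add B -> .γ for every B-production
Closure: [S' -> .S, S -> .aaA]


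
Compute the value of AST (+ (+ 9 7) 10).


Evaluate inner: (+ 9 7) = 16
Evaluate root: (+ 16 10) = 26
Result: 26


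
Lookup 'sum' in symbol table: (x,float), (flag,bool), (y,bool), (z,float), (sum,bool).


Lookup 'sum' → type bool


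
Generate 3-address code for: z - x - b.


Break into single-operator statements:
t1 = z - x
t2 = t1 - b


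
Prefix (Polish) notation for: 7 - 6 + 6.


left-to-right (same/higher precedence on left): tree is (+ (- 7 6) 6)
Prefix: + - 7 6 6


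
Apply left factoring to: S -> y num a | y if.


Common prefix: 'y'
Factored: S -> y S', S' -> num a | if


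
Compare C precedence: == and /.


'/' is multiplicative (level 10); '==' is equality (level 6)
Higher level binds tighter
'/' has higher precedence than '=='


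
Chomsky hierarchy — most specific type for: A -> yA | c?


Right-linear: every RHS is a terminal or a terminal followed by one nonterminal
Classification: Type 3 (Regular)
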